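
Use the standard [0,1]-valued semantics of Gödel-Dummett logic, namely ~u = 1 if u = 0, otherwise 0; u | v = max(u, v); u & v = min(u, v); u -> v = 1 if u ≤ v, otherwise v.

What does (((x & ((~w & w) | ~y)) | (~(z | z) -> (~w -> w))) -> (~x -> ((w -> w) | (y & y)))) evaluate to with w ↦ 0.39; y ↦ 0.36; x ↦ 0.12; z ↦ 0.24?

~w: Gödel ¬ of 0.39 = 0 (operand ≠ 0)
(~w & w) = min(0, 0.39) = 0
~y: Gödel ¬ of 0.36 = 0 (operand ≠ 0)
((~w & w) | ~y) = max(0, 0) = 0
(x & ((~w & w) | ~y)) = min(0.12, 0) = 0
(z | z) = max(0.24, 0.24) = 0.24
~(z | z): Gödel ¬ of 0.24 = 0 (operand ≠ 0)
~w: Gödel ¬ of 0.39 = 0 (operand ≠ 0)
(~w -> w): 0 ≤ 0.39, so result = 1
(~(z | z) -> (~w -> w)): 0 ≤ 1, so result = 1
((x & ((~w & w) | ~y)) | (~(z | z) -> (~w -> w))) = max(0, 1) = 1
~x: Gödel ¬ of 0.12 = 0 (operand ≠ 0)
(w -> w): 0.39 ≤ 0.39, so result = 1
(y & y) = min(0.36, 0.36) = 0.36
((w -> w) | (y & y)) = max(1, 0.36) = 1
(~x -> ((w -> w) | (y & y))): 0 ≤ 1, so result = 1
(((x & ((~w & w) | ~y)) | (~(z | z) -> (~w -> w))) -> (~x -> ((w -> w) | (y & y)))): 1 ≤ 1, so result = 1

1.00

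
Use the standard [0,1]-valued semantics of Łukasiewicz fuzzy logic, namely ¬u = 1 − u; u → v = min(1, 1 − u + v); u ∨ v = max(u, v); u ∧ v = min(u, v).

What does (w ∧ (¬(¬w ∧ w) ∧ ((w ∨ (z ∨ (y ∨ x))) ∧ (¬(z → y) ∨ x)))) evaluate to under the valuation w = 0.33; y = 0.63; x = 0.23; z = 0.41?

0.23

¬w: Łukasiewicz ¬ gives 1 − 0.33 = 0.67
(¬w ∧ w) = min(0.67, 0.33) = 0.33
¬(¬w ∧ w): Łukasiewicz ¬ gives 1 − 0.33 = 0.67
(y ∨ x) = max(0.63, 0.23) = 0.63
(z ∨ (y ∨ x)) = max(0.41, 0.63) = 0.63
(w ∨ (z ∨ (y ∨ x))) = max(0.33, 0.63) = 0.63
(z → y): min(1, 1 − 0.41 + 0.63) = 1
¬(z → y): Łukasiewicz ¬ gives 1 − 1 = 0
(¬(z → y) ∨ x) = max(0, 0.23) = 0.23
((w ∨ (z ∨ (y ∨ x))) ∧ (¬(z → y) ∨ x)) = min(0.63, 0.23) = 0.23
(¬(¬w ∧ w) ∧ ((w ∨ (z ∨ (y ∨ x))) ∧ (¬(z → y) ∨ x))) = min(0.67, 0.23) = 0.23
(w ∧ (¬(¬w ∧ w) ∧ ((w ∨ (z ∨ (y ∨ x))) ∧ (¬(z → y) ∨ x)))) = min(0.33, 0.23) = 0.23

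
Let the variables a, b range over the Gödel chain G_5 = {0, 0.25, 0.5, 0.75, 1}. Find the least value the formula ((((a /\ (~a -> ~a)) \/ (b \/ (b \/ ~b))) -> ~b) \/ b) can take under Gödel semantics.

The minimum is attained at a = 0, b = 0.25:
  ~a: Gödel ¬ of 0 = 1 (operand is 0)
  ~a: Gödel ¬ of 0 = 1 (operand is 0)
  (~a -> ~a): 1 ≤ 1, so result = 1
  (a /\ (~a -> ~a)) = min(0, 1) = 0
  ~b: Gödel ¬ of 0.25 = 0 (operand ≠ 0)
  (b \/ ~b) = max(0.25, 0) = 0.25
  (b \/ (b \/ ~b)) = max(0.25, 0.25) = 0.25
  ((a /\ (~a -> ~a)) \/ (b \/ (b \/ ~b))) = max(0, 0.25) = 0.25
  ~b: Gödel ¬ of 0.25 = 0 (operand ≠ 0)
  (((a /\ (~a -> ~a)) \/ (b \/ (b \/ ~b))) -> ~b): 0.25 > 0, so result = 0
  ((((a /\ (~a -> ~a)) \/ (b \/ (b \/ ~b))) -> ~b) \/ b) = max(0, 0.25) = 0.25
Checking all 25 assignments confirms none give a value below 0.25.

0.25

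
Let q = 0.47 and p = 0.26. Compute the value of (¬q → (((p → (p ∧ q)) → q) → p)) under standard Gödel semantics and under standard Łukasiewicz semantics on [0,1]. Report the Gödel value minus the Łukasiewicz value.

0.00

Gödel evaluation:
  ¬q: Gödel ¬ of 0.47 = 0 (operand ≠ 0)
  (p ∧ q) = min(0.26, 0.47) = 0.26
  (p → (p ∧ q)): 0.26 ≤ 0.26, so result = 1
  ((p → (p ∧ q)) → q): 1 > 0.47, so result = 0.47
  (((p → (p ∧ q)) → q) → p): 0.47 > 0.26, so result = 0.26
  (¬q → (((p → (p ∧ q)) → q) → p)): 0 ≤ 0.26, so result = 1
  Gödel value = 1
Łukasiewicz evaluation:
  ¬q: Łukasiewicz ¬ gives 1 − 0.47 = 0.53
  (p ∧ q) = min(0.26, 0.47) = 0.26
  (p → (p ∧ q)): min(1, 1 − 0.26 + 0.26) = 1
  ((p → (p ∧ q)) → q): min(1, 1 − 1 + 0.47) = 0.47
  (((p → (p ∧ q)) → q) → p): min(1, 1 − 0.47 + 0.26) = 0.79
  (¬q → (((p → (p ∧ q)) → q) → p)): min(1, 1 − 0.53 + 0.79) = 1
  Łukasiewicz value = 1
Difference: 1 − 1 = 0.00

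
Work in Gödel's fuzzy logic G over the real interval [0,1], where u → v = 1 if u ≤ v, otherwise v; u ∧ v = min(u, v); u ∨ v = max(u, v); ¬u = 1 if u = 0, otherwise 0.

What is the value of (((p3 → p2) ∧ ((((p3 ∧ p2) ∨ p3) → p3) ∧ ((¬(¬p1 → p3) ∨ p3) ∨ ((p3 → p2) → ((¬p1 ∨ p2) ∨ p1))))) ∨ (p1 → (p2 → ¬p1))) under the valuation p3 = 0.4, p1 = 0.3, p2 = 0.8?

0.80

(p3 → p2): 0.4 ≤ 0.8, so result = 1
(p3 ∧ p2) = min(0.4, 0.8) = 0.4
((p3 ∧ p2) ∨ p3) = max(0.4, 0.4) = 0.4
(((p3 ∧ p2) ∨ p3) → p3): 0.4 ≤ 0.4, so result = 1
¬p1: Gödel ¬ of 0.3 = 0 (operand ≠ 0)
(¬p1 → p3): 0 ≤ 0.4, so result = 1
¬(¬p1 → p3): Gödel ¬ of 1 = 0 (operand ≠ 0)
(¬(¬p1 → p3) ∨ p3) = max(0, 0.4) = 0.4
(p3 → p2): 0.4 ≤ 0.8, so result = 1
¬p1: Gödel ¬ of 0.3 = 0 (operand ≠ 0)
(¬p1 ∨ p2) = max(0, 0.8) = 0.8
((¬p1 ∨ p2) ∨ p1) = max(0.8, 0.3) = 0.8
((p3 → p2) → ((¬p1 ∨ p2) ∨ p1)): 1 > 0.8, so result = 0.8
((¬(¬p1 → p3) ∨ p3) ∨ ((p3 → p2) → ((¬p1 ∨ p2) ∨ p1))) = max(0.4, 0.8) = 0.8
((((p3 ∧ p2) ∨ p3) → p3) ∧ ((¬(¬p1 → p3) ∨ p3) ∨ ((p3 → p2) → ((¬p1 ∨ p2) ∨ p1)))) = min(1, 0.8) = 0.8
((p3 → p2) ∧ ((((p3 ∧ p2) ∨ p3) → p3) ∧ ((¬(¬p1 → p3) ∨ p3) ∨ ((p3 → p2) → ((¬p1 ∨ p2) ∨ p1))))) = min(1, 0.8) = 0.8
¬p1: Gödel ¬ of 0.3 = 0 (operand ≠ 0)
(p2 → ¬p1): 0.8 > 0, so result = 0
(p1 → (p2 → ¬p1)): 0.3 > 0, so result = 0
(((p3 → p2) ∧ ((((p3 ∧ p2) ∨ p3) → p3) ∧ ((¬(¬p1 → p3) ∨ p3) ∨ ((p3 → p2) → ((¬p1 ∨ p2) ∨ p1))))) ∨ (p1 → (p2 → ¬p1))) = max(0.8, 0) = 0.8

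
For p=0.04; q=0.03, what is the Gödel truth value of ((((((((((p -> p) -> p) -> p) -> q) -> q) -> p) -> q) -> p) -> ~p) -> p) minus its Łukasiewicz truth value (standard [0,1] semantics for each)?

Gödel evaluation:
  (p -> p): 0.04 ≤ 0.04, so result = 1
  ((p -> p) -> p): 1 > 0.04, so result = 0.04
  (((p -> p) -> p) -> p): 0.04 ≤ 0.04, so result = 1
  ((((p -> p) -> p) -> p) -> q): 1 > 0.03, so result = 0.03
  (((((p -> p) -> p) -> p) -> q) -> q): 0.03 ≤ 0.03, so result = 1
  ((((((p -> p) -> p) -> p) -> q) -> q) -> p): 1 > 0.04, so result = 0.04
  (((((((p -> p) -> p) -> p) -> q) -> q) -> p) -> q): 0.04 > 0.03, so result = 0.03
  ((((((((p -> p) -> p) -> p) -> q) -> q) -> p) -> q) -> p): 0.03 ≤ 0.04, so result = 1
  ~p: Gödel ¬ of 0.04 = 0 (operand ≠ 0)
  (((((((((p -> p) -> p) -> p) -> q) -> q) -> p) -> q) -> p) -> ~p): 1 > 0, so result = 0
  ((((((((((p -> p) -> p) -> p) -> q) -> q) -> p) -> q) -> p) -> ~p) -> p): 0 ≤ 0.04, so result = 1
  Gödel value = 1
Łukasiewicz evaluation:
  (p -> p): min(1, 1 − 0.04 + 0.04) = 1
  ((p -> p) -> p): min(1, 1 − 1 + 0.04) = 0.04
  (((p -> p) -> p) -> p): min(1, 1 − 0.04 + 0.04) = 1
  ((((p -> p) -> p) -> p) -> q): min(1, 1 − 1 + 0.03) = 0.03
  (((((p -> p) -> p) -> p) -> q) -> q): min(1, 1 − 0.03 + 0.03) = 1
  ((((((p -> p) -> p) -> p) -> q) -> q) -> p): min(1, 1 − 1 + 0.04) = 0.04
  (((((((p -> p) -> p) -> p) -> q) -> q) -> p) -> q): min(1, 1 − 0.04 + 0.03) = 0.99
  ((((((((p -> p) -> p) -> p) -> q) -> q) -> p) -> q) -> p): min(1, 1 − 0.99 + 0.04) = 0.05
  ~p: Łukasiewicz ¬ gives 1 − 0.04 = 0.96
  (((((((((p -> p) -> p) -> p) -> q) -> q) -> p) -> q) -> p) -> ~p): min(1, 1 − 0.05 + 0.96) = 1
  ((((((((((p -> p) -> p) -> p) -> q) -> q) -> p) -> q) -> p) -> ~p) -> p): min(1, 1 − 1 + 0.04) = 0.04
  Łukasiewicz value = 0.04
Difference: 1 − 0.04 = 0.96

0.96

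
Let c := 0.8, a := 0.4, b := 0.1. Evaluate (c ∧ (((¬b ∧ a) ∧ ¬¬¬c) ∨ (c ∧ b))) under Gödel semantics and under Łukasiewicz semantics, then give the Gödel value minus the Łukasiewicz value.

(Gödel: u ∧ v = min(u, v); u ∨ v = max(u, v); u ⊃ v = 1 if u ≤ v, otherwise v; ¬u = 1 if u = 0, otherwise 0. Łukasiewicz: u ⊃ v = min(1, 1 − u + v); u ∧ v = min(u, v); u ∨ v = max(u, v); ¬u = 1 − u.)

-0.10

Gödel evaluation:
  ¬b: Gödel ¬ of 0.1 = 0 (operand ≠ 0)
  (¬b ∧ a) = min(0, 0.4) = 0
  ¬c: Gödel ¬ of 0.8 = 0 (operand ≠ 0)
  ¬¬c: Gödel ¬ of 0 = 1 (operand is 0)
  ¬¬¬c: Gödel ¬ of 1 = 0 (operand ≠ 0)
  ((¬b ∧ a) ∧ ¬¬¬c) = min(0, 0) = 0
  (c ∧ b) = min(0.8, 0.1) = 0.1
  (((¬b ∧ a) ∧ ¬¬¬c) ∨ (c ∧ b)) = max(0, 0.1) = 0.1
  (c ∧ (((¬b ∧ a) ∧ ¬¬¬c) ∨ (c ∧ b))) = min(0.8, 0.1) = 0.1
  Gödel value = 0.1
Łukasiewicz evaluation:
  ¬b: Łukasiewicz ¬ gives 1 − 0.1 = 0.9
  (¬b ∧ a) = min(0.9, 0.4) = 0.4
  ¬c: Łukasiewicz ¬ gives 1 − 0.8 = 0.2
  ¬¬c: Łukasiewicz ¬ gives 1 − 0.2 = 0.8
  ¬¬¬c: Łukasiewicz ¬ gives 1 − 0.8 = 0.2
  ((¬b ∧ a) ∧ ¬¬¬c) = min(0.4, 0.2) = 0.2
  (c ∧ b) = min(0.8, 0.1) = 0.1
  (((¬b ∧ a) ∧ ¬¬¬c) ∨ (c ∧ b)) = max(0.2, 0.1) = 0.2
  (c ∧ (((¬b ∧ a) ∧ ¬¬¬c) ∨ (c ∧ b))) = min(0.8, 0.2) = 0.2
  Łukasiewicz value = 0.2
Difference: 0.1 − 0.2 = -0.10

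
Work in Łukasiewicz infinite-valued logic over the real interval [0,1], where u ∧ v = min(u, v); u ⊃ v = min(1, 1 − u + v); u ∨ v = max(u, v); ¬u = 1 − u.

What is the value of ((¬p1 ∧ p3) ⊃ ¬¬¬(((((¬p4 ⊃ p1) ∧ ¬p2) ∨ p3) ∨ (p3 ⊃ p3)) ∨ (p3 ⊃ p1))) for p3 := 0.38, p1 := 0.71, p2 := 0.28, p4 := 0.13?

0.71

¬p1: Łukasiewicz ¬ gives 1 − 0.71 = 0.29
(¬p1 ∧ p3) = min(0.29, 0.38) = 0.29
¬p4: Łukasiewicz ¬ gives 1 − 0.13 = 0.87
(¬p4 ⊃ p1): min(1, 1 − 0.87 + 0.71) = 0.84
¬p2: Łukasiewicz ¬ gives 1 − 0.28 = 0.72
((¬p4 ⊃ p1) ∧ ¬p2) = min(0.84, 0.72) = 0.72
(((¬p4 ⊃ p1) ∧ ¬p2) ∨ p3) = max(0.72, 0.38) = 0.72
(p3 ⊃ p3): min(1, 1 − 0.38 + 0.38) = 1
((((¬p4 ⊃ p1) ∧ ¬p2) ∨ p3) ∨ (p3 ⊃ p3)) = max(0.72, 1) = 1
(p3 ⊃ p1): min(1, 1 − 0.38 + 0.71) = 1
(((((¬p4 ⊃ p1) ∧ ¬p2) ∨ p3) ∨ (p3 ⊃ p3)) ∨ (p3 ⊃ p1)) = max(1, 1) = 1
¬(((((¬p4 ⊃ p1) ∧ ¬p2) ∨ p3) ∨ (p3 ⊃ p3)) ∨ (p3 ⊃ p1)): Łukasiewicz ¬ gives 1 − 1 = 0
¬¬(((((¬p4 ⊃ p1) ∧ ¬p2) ∨ p3) ∨ (p3 ⊃ p3)) ∨ (p3 ⊃ p1)): Łukasiewicz ¬ gives 1 − 0 = 1
¬¬¬(((((¬p4 ⊃ p1) ∧ ¬p2) ∨ p3) ∨ (p3 ⊃ p3)) ∨ (p3 ⊃ p1)): Łukasiewicz ¬ gives 1 − 1 = 0
((¬p1 ∧ p3) ⊃ ¬¬¬(((((¬p4 ⊃ p1) ∧ ¬p2) ∨ p3) ∨ (p3 ⊃ p3)) ∨ (p3 ⊃ p1))): min(1, 1 − 0.29 + 0) = 0.71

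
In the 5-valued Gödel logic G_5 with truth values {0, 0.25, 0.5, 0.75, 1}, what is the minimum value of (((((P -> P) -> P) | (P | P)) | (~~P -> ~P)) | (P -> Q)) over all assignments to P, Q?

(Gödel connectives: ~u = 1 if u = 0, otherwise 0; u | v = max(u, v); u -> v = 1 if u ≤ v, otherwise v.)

0.25

The minimum is attained at P = 0.25, Q = 0:
  (P -> P): 0.25 ≤ 0.25, so result = 1
  ((P -> P) -> P): 1 > 0.25, so result = 0.25
  (P | P) = max(0.25, 0.25) = 0.25
  (((P -> P) -> P) | (P | P)) = max(0.25, 0.25) = 0.25
  ~P: Gödel ¬ of 0.25 = 0 (operand ≠ 0)
  ~~P: Gödel ¬ of 0 = 1 (operand is 0)
  ~P: Gödel ¬ of 0.25 = 0 (operand ≠ 0)
  (~~P -> ~P): 1 > 0, so result = 0
  ((((P -> P) -> P) | (P | P)) | (~~P -> ~P)) = max(0.25, 0) = 0.25
  (P -> Q): 0.25 > 0, so result = 0
  (((((P -> P) -> P) | (P | P)) | (~~P -> ~P)) | (P -> Q)) = max(0.25, 0) = 0.25
Checking all 25 assignments confirms none give a value below 0.25.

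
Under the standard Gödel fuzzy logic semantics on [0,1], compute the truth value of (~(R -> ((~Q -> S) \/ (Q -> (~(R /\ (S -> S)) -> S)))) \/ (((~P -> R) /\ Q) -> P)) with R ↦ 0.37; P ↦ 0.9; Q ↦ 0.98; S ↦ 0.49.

0.90

~Q: Gödel ¬ of 0.98 = 0 (operand ≠ 0)
(~Q -> S): 0 ≤ 0.49, so result = 1
(S -> S): 0.49 ≤ 0.49, so result = 1
(R /\ (S -> S)) = min(0.37, 1) = 0.37
~(R /\ (S -> S)): Gödel ¬ of 0.37 = 0 (operand ≠ 0)
(~(R /\ (S -> S)) -> S): 0 ≤ 0.49, so result = 1
(Q -> (~(R /\ (S -> S)) -> S)): 0.98 ≤ 1, so result = 1
((~Q -> S) \/ (Q -> (~(R /\ (S -> S)) -> S))) = max(1, 1) = 1
(R -> ((~Q -> S) \/ (Q -> (~(R /\ (S -> S)) -> S)))): 0.37 ≤ 1, so result = 1
~(R -> ((~Q -> S) \/ (Q -> (~(R /\ (S -> S)) -> S)))): Gödel ¬ of 1 = 0 (operand ≠ 0)
~P: Gödel ¬ of 0.9 = 0 (operand ≠ 0)
(~P -> R): 0 ≤ 0.37, so result = 1
((~P -> R) /\ Q) = min(1, 0.98) = 0.98
(((~P -> R) /\ Q) -> P): 0.98 > 0.9, so result = 0.9
(~(R -> ((~Q -> S) \/ (Q -> (~(R /\ (S -> S)) -> S)))) \/ (((~P -> R) /\ Q) -> P)) = max(0, 0.9) = 0.9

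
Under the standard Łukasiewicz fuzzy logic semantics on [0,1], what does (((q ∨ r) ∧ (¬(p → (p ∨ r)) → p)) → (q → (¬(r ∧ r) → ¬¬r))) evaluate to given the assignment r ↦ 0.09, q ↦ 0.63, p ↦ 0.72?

0.92

(q ∨ r) = max(0.63, 0.09) = 0.63
(p ∨ r) = max(0.72, 0.09) = 0.72
(p → (p ∨ r)): min(1, 1 − 0.72 + 0.72) = 1
¬(p → (p ∨ r)): Łukasiewicz ¬ gives 1 − 1 = 0
(¬(p → (p ∨ r)) → p): min(1, 1 − 0 + 0.72) = 1
((q ∨ r) ∧ (¬(p → (p ∨ r)) → p)) = min(0.63, 1) = 0.63
(r ∧ r) = min(0.09, 0.09) = 0.09
¬(r ∧ r): Łukasiewicz ¬ gives 1 − 0.09 = 0.91
¬r: Łukasiewicz ¬ gives 1 − 0.09 = 0.91
¬¬r: Łukasiewicz ¬ gives 1 − 0.91 = 0.09
(¬(r ∧ r) → ¬¬r): min(1, 1 − 0.91 + 0.09) = 0.18
(q → (¬(r ∧ r) → ¬¬r)): min(1, 1 − 0.63 + 0.18) = 0.55
(((q ∨ r) ∧ (¬(p → (p ∨ r)) → p)) → (q → (¬(r ∧ r) → ¬¬r))): min(1, 1 − 0.63 + 0.55) = 0.92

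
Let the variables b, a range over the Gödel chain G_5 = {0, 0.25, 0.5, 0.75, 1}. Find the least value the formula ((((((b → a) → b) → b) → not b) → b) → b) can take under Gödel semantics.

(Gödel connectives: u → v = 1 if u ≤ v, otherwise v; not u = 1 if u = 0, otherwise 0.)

0.25

The minimum is attained at b = 0.25, a = 0:
  (b → a): 0.25 > 0, so result = 0
  ((b → a) → b): 0 ≤ 0.25, so result = 1
  (((b → a) → b) → b): 1 > 0.25, so result = 0.25
  not b: Gödel ¬ of 0.25 = 0 (operand ≠ 0)
  ((((b → a) → b) → b) → not b): 0.25 > 0, so result = 0
  (((((b → a) → b) → b) → not b) → b): 0 ≤ 0.25, so result = 1
  ((((((b → a) → b) → b) → not b) → b) → b): 1 > 0.25, so result = 0.25
Checking all 25 assignments confirms none give a value below 0.25.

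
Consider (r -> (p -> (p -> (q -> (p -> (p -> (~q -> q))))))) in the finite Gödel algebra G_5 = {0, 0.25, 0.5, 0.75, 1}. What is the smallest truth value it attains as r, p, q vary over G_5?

1.00

Every assignment gives 1. For instance at r = 0, p = 0, q = 0:
  ~q: Gödel ¬ of 0 = 1 (operand is 0)
  (~q -> q): 1 > 0, so result = 0
  (p -> (~q -> q)): 0 ≤ 0, so result = 1
  (p -> (p -> (~q -> q))): 0 ≤ 1, so result = 1
  (q -> (p -> (p -> (~q -> q)))): 0 ≤ 1, so result = 1
  (p -> (q -> (p -> (p -> (~q -> q))))): 0 ≤ 1, so result = 1
  (p -> (p -> (q -> (p -> (p -> (~q -> q)))))): 0 ≤ 1, so result = 1
  (r -> (p -> (p -> (q -> (p -> (p -> (~q -> q))))))): 0 ≤ 1, so result = 1
All 125 assignments give value 1 — the formula is a G_5-tautology.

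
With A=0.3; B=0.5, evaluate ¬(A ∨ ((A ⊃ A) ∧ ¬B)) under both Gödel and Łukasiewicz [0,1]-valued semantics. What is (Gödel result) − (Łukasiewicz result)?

Gödel evaluation:
  (A ⊃ A): 0.3 ≤ 0.3, so result = 1
  ¬B: Gödel ¬ of 0.5 = 0 (operand ≠ 0)
  ((A ⊃ A) ∧ ¬B) = min(1, 0) = 0
  (A ∨ ((A ⊃ A) ∧ ¬B)) = max(0.3, 0) = 0.3
  ¬(A ∨ ((A ⊃ A) ∧ ¬B)): Gödel ¬ of 0.3 = 0 (operand ≠ 0)
  Gödel value = 0
Łukasiewicz evaluation:
  (A ⊃ A): min(1, 1 − 0.3 + 0.3) = 1
  ¬B: Łukasiewicz ¬ gives 1 − 0.5 = 0.5
  ((A ⊃ A) ∧ ¬B) = min(1, 0.5) = 0.5
  (A ∨ ((A ⊃ A) ∧ ¬B)) = max(0.3, 0.5) = 0.5
  ¬(A ∨ ((A ⊃ A) ∧ ¬B)): Łukasiewicz ¬ gives 1 − 0.5 = 0.5
  Łukasiewicz value = 0.5
Difference: 0 − 0.5 = -0.50

-0.50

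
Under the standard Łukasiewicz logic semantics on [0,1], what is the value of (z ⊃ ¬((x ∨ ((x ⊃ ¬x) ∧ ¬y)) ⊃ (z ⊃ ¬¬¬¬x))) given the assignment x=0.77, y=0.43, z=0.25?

¬x: Łukasiewicz ¬ gives 1 − 0.77 = 0.23
(x ⊃ ¬x): min(1, 1 − 0.77 + 0.23) = 0.46
¬y: Łukasiewicz ¬ gives 1 − 0.43 = 0.57
((x ⊃ ¬x) ∧ ¬y) = min(0.46, 0.57) = 0.46
(x ∨ ((x ⊃ ¬x) ∧ ¬y)) = max(0.77, 0.46) = 0.77
¬x: Łukasiewicz ¬ gives 1 − 0.77 = 0.23
¬¬x: Łukasiewicz ¬ gives 1 − 0.23 = 0.77
¬¬¬x: Łukasiewicz ¬ gives 1 − 0.77 = 0.23
¬¬¬¬x: Łukasiewicz ¬ gives 1 − 0.23 = 0.77
(z ⊃ ¬¬¬¬x): min(1, 1 − 0.25 + 0.77) = 1
((x ∨ ((x ⊃ ¬x) ∧ ¬y)) ⊃ (z ⊃ ¬¬¬¬x)): min(1, 1 − 0.77 + 1) = 1
¬((x ∨ ((x ⊃ ¬x) ∧ ¬y)) ⊃ (z ⊃ ¬¬¬¬x)): Łukasiewicz ¬ gives 1 − 1 = 0
(z ⊃ ¬((x ∨ ((x ⊃ ¬x) ∧ ¬y)) ⊃ (z ⊃ ¬¬¬¬x))): min(1, 1 − 0.25 + 0) = 0.75

0.75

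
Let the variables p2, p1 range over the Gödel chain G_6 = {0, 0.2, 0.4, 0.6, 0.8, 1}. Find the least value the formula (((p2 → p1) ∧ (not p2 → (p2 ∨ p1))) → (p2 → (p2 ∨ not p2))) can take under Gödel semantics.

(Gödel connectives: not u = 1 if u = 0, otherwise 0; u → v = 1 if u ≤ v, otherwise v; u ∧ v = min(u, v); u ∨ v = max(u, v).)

1.00

Every assignment gives 1. For instance at p2 = 0, p1 = 0:
  (p2 → p1): 0 ≤ 0, so result = 1
  not p2: Gödel ¬ of 0 = 1 (operand is 0)
  (p2 ∨ p1) = max(0, 0) = 0
  (not p2 → (p2 ∨ p1)): 1 > 0, so result = 0
  ((p2 → p1) ∧ (not p2 → (p2 ∨ p1))) = min(1, 0) = 0
  not p2: Gödel ¬ of 0 = 1 (operand is 0)
  (p2 ∨ not p2) = max(0, 1) = 1
  (p2 → (p2 ∨ not p2)): 0 ≤ 1, so result = 1
  (((p2 → p1) ∧ (not p2 → (p2 ∨ p1))) → (p2 → (p2 ∨ not p2))): 0 ≤ 1, so result = 1
All 36 assignments give value 1 — the formula is a G_6-tautology.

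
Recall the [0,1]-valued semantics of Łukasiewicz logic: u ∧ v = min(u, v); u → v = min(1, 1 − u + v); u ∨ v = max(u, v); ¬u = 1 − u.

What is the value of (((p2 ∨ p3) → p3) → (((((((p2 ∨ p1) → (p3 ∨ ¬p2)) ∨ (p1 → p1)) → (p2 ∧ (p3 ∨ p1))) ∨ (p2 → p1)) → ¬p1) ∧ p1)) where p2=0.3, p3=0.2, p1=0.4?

(p2 ∨ p3) = max(0.3, 0.2) = 0.3
((p2 ∨ p3) → p3): min(1, 1 − 0.3 + 0.2) = 0.9
(p2 ∨ p1) = max(0.3, 0.4) = 0.4
¬p2: Łukasiewicz ¬ gives 1 − 0.3 = 0.7
(p3 ∨ ¬p2) = max(0.2, 0.7) = 0.7
((p2 ∨ p1) → (p3 ∨ ¬p2)): min(1, 1 − 0.4 + 0.7) = 1
(p1 → p1): min(1, 1 − 0.4 + 0.4) = 1
(((p2 ∨ p1) → (p3 ∨ ¬p2)) ∨ (p1 → p1)) = max(1, 1) = 1
(p3 ∨ p1) = max(0.2, 0.4) = 0.4
(p2 ∧ (p3 ∨ p1)) = min(0.3, 0.4) = 0.3
((((p2 ∨ p1) → (p3 ∨ ¬p2)) ∨ (p1 → p1)) → (p2 ∧ (p3 ∨ p1))): min(1, 1 − 1 + 0.3) = 0.3
(p2 → p1): min(1, 1 − 0.3 + 0.4) = 1
(((((p2 ∨ p1) → (p3 ∨ ¬p2)) ∨ (p1 → p1)) → (p2 ∧ (p3 ∨ p1))) ∨ (p2 → p1)) = max(0.3, 1) = 1
¬p1: Łukasiewicz ¬ gives 1 − 0.4 = 0.6
((((((p2 ∨ p1) → (p3 ∨ ¬p2)) ∨ (p1 → p1)) → (p2 ∧ (p3 ∨ p1))) ∨ (p2 → p1)) → ¬p1): min(1, 1 − 1 + 0.6) = 0.6
(((((((p2 ∨ p1) → (p3 ∨ ¬p2)) ∨ (p1 → p1)) → (p2 ∧ (p3 ∨ p1))) ∨ (p2 → p1)) → ¬p1) ∧ p1) = min(0.6, 0.4) = 0.4
(((p2 ∨ p3) → p3) → (((((((p2 ∨ p1) → (p3 ∨ ¬p2)) ∨ (p1 → p1)) → (p2 ∧ (p3 ∨ p1))) ∨ (p2 → p1)) → ¬p1) ∧ p1)): min(1, 1 − 0.9 + 0.4) = 0.5

0.50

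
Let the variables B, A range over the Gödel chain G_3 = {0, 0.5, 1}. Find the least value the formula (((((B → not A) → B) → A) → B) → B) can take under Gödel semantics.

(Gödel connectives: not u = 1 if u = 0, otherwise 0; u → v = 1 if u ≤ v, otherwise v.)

The minimum is attained at B = 0.5, A = 0:
  not A: Gödel ¬ of 0 = 1 (operand is 0)
  (B → not A): 0.5 ≤ 1, so result = 1
  ((B → not A) → B): 1 > 0.5, so result = 0.5
  (((B → not A) → B) → A): 0.5 > 0, so result = 0
  ((((B → not A) → B) → A) → B): 0 ≤ 0.5, so result = 1
  (((((B → not A) → B) → A) → B) → B): 1 > 0.5, so result = 0.5
Checking all 9 assignments confirms none give a value below 0.50.

0.50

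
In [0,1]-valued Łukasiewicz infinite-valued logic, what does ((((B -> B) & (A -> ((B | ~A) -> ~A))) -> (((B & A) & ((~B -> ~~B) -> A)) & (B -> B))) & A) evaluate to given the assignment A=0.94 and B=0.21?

0.30

(B -> B): min(1, 1 − 0.21 + 0.21) = 1
~A: Łukasiewicz ¬ gives 1 − 0.94 = 0.06
(B | ~A) = max(0.21, 0.06) = 0.21
~A: Łukasiewicz ¬ gives 1 − 0.94 = 0.06
((B | ~A) -> ~A): min(1, 1 − 0.21 + 0.06) = 0.85
(A -> ((B | ~A) -> ~A)): min(1, 1 − 0.94 + 0.85) = 0.91
((B -> B) & (A -> ((B | ~A) -> ~A))) = min(1, 0.91) = 0.91
(B & A) = min(0.21, 0.94) = 0.21
~B: Łukasiewicz ¬ gives 1 − 0.21 = 0.79
~B: Łukasiewicz ¬ gives 1 − 0.21 = 0.79
~~B: Łukasiewicz ¬ gives 1 − 0.79 = 0.21
(~B -> ~~B): min(1, 1 − 0.79 + 0.21) = 0.42
((~B -> ~~B) -> A): min(1, 1 − 0.42 + 0.94) = 1
((B & A) & ((~B -> ~~B) -> A)) = min(0.21, 1) = 0.21
(B -> B): min(1, 1 − 0.21 + 0.21) = 1
(((B & A) & ((~B -> ~~B) -> A)) & (B -> B)) = min(0.21, 1) = 0.21
(((B -> B) & (A -> ((B | ~A) -> ~A))) -> (((B & A) & ((~B -> ~~B) -> A)) & (B -> B))): min(1, 1 − 0.91 + 0.21) = 0.3
((((B -> B) & (A -> ((B | ~A) -> ~A))) -> (((B & A) & ((~B -> ~~B) -> A)) & (B -> B))) & A) = min(0.3, 0.94) = 0.3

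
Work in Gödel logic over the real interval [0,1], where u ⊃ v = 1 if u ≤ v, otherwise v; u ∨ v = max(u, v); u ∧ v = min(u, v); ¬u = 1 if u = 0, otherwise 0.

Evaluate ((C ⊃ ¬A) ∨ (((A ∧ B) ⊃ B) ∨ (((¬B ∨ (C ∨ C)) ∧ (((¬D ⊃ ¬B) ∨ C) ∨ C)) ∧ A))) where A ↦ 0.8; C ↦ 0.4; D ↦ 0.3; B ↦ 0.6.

1.00

¬A: Gödel ¬ of 0.8 = 0 (operand ≠ 0)
(C ⊃ ¬A): 0.4 > 0, so result = 0
(A ∧ B) = min(0.8, 0.6) = 0.6
((A ∧ B) ⊃ B): 0.6 ≤ 0.6, so result = 1
¬B: Gödel ¬ of 0.6 = 0 (operand ≠ 0)
(C ∨ C) = max(0.4, 0.4) = 0.4
(¬B ∨ (C ∨ C)) = max(0, 0.4) = 0.4
¬D: Gödel ¬ of 0.3 = 0 (operand ≠ 0)
¬B: Gödel ¬ of 0.6 = 0 (operand ≠ 0)
(¬D ⊃ ¬B): 0 ≤ 0, so result = 1
((¬D ⊃ ¬B) ∨ C) = max(1, 0.4) = 1
(((¬D ⊃ ¬B) ∨ C) ∨ C) = max(1, 0.4) = 1
((¬B ∨ (C ∨ C)) ∧ (((¬D ⊃ ¬B) ∨ C) ∨ C)) = min(0.4, 1) = 0.4
(((¬B ∨ (C ∨ C)) ∧ (((¬D ⊃ ¬B) ∨ C) ∨ C)) ∧ A) = min(0.4, 0.8) = 0.4
(((A ∧ B) ⊃ B) ∨ (((¬B ∨ (C ∨ C)) ∧ (((¬D ⊃ ¬B) ∨ C) ∨ C)) ∧ A)) = max(1, 0.4) = 1
((C ⊃ ¬A) ∨ (((A ∧ B) ⊃ B) ∨ (((¬B ∨ (C ∨ C)) ∧ (((¬D ⊃ ¬B) ∨ C) ∨ C)) ∧ A))) = max(0, 1) = 1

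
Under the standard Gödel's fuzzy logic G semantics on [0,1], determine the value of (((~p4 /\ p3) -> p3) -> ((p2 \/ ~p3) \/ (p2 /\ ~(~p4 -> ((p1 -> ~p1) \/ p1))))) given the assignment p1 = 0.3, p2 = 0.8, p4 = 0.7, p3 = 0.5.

0.80

~p4: Gödel ¬ of 0.7 = 0 (operand ≠ 0)
(~p4 /\ p3) = min(0, 0.5) = 0
((~p4 /\ p3) -> p3): 0 ≤ 0.5, so result = 1
~p3: Gödel ¬ of 0.5 = 0 (operand ≠ 0)
(p2 \/ ~p3) = max(0.8, 0) = 0.8
~p4: Gödel ¬ of 0.7 = 0 (operand ≠ 0)
~p1: Gödel ¬ of 0.3 = 0 (operand ≠ 0)
(p1 -> ~p1): 0.3 > 0, so result = 0
((p1 -> ~p1) \/ p1) = max(0, 0.3) = 0.3
(~p4 -> ((p1 -> ~p1) \/ p1)): 0 ≤ 0.3, so result = 1
~(~p4 -> ((p1 -> ~p1) \/ p1)): Gödel ¬ of 1 = 0 (operand ≠ 0)
(p2 /\ ~(~p4 -> ((p1 -> ~p1) \/ p1))) = min(0.8, 0) = 0
((p2 \/ ~p3) \/ (p2 /\ ~(~p4 -> ((p1 -> ~p1) \/ p1)))) = max(0.8, 0) = 0.8
(((~p4 /\ p3) -> p3) -> ((p2 \/ ~p3) \/ (p2 /\ ~(~p4 -> ((p1 -> ~p1) \/ p1))))): 1 > 0.8, so result = 0.8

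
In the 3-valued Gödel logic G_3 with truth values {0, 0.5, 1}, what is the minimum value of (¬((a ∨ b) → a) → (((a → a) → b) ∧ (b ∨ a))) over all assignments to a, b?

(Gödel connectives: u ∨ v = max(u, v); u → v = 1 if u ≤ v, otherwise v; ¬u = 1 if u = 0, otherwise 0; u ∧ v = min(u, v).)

0.50

The minimum is attained at a = 0, b = 0.5:
  (a ∨ b) = max(0, 0.5) = 0.5
  ((a ∨ b) → a): 0.5 > 0, so result = 0
  ¬((a ∨ b) → a): Gödel ¬ of 0 = 1 (operand is 0)
  (a → a): 0 ≤ 0, so result = 1
  ((a → a) → b): 1 > 0.5, so result = 0.5
  (b ∨ a) = max(0.5, 0) = 0.5
  (((a → a) → b) ∧ (b ∨ a)) = min(0.5, 0.5) = 0.5
  (¬((a ∨ b) → a) → (((a → a) → b) ∧ (b ∨ a))): 1 > 0.5, so result = 0.5
Checking all 9 assignments confirms none give a value below 0.50.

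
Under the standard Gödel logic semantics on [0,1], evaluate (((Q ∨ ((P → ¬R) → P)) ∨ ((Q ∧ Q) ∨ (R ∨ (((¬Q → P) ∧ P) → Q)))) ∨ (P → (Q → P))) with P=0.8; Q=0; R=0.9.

1.00

¬R: Gödel ¬ of 0.9 = 0 (operand ≠ 0)
(P → ¬R): 0.8 > 0, so result = 0
((P → ¬R) → P): 0 ≤ 0.8, so result = 1
(Q ∨ ((P → ¬R) → P)) = max(0, 1) = 1
(Q ∧ Q) = min(0, 0) = 0
¬Q: Gödel ¬ of 0 = 1 (operand is 0)
(¬Q → P): 1 > 0.8, so result = 0.8
((¬Q → P) ∧ P) = min(0.8, 0.8) = 0.8
(((¬Q → P) ∧ P) → Q): 0.8 > 0, so result = 0
(R ∨ (((¬Q → P) ∧ P) → Q)) = max(0.9, 0) = 0.9
((Q ∧ Q) ∨ (R ∨ (((¬Q → P) ∧ P) → Q))) = max(0, 0.9) = 0.9
((Q ∨ ((P → ¬R) → P)) ∨ ((Q ∧ Q) ∨ (R ∨ (((¬Q → P) ∧ P) → Q)))) = max(1, 0.9) = 1
(Q → P): 0 ≤ 0.8, so result = 1
(P → (Q → P)): 0.8 ≤ 1, so result = 1
(((Q ∨ ((P → ¬R) → P)) ∨ ((Q ∧ Q) ∨ (R ∨ (((¬Q → P) ∧ P) → Q)))) ∨ (P → (Q → P))) = max(1, 1) = 1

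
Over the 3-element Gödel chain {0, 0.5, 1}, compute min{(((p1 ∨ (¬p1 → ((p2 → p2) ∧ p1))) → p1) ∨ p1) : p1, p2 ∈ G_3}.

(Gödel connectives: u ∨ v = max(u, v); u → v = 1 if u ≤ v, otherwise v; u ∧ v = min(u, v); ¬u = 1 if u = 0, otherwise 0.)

0.50

The minimum is attained at p1 = 0.5, p2 = 0:
  ¬p1: Gödel ¬ of 0.5 = 0 (operand ≠ 0)
  (p2 → p2): 0 ≤ 0, so result = 1
  ((p2 → p2) ∧ p1) = min(1, 0.5) = 0.5
  (¬p1 → ((p2 → p2) ∧ p1)): 0 ≤ 0.5, so result = 1
  (p1 ∨ (¬p1 → ((p2 → p2) ∧ p1))) = max(0.5, 1) = 1
  ((p1 ∨ (¬p1 → ((p2 → p2) ∧ p1))) → p1): 1 > 0.5, so result = 0.5
  (((p1 ∨ (¬p1 → ((p2 → p2) ∧ p1))) → p1) ∨ p1) = max(0.5, 0.5) = 0.5
Checking all 9 assignments confirms none give a value below 0.50.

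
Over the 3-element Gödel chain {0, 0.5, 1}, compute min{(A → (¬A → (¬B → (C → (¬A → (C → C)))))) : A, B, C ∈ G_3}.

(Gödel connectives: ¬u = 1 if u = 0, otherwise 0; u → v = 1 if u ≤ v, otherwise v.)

Every assignment gives 1. For instance at A = 0, B = 0, C = 0:
  ¬A: Gödel ¬ of 0 = 1 (operand is 0)
  ¬B: Gödel ¬ of 0 = 1 (operand is 0)
  ¬A: Gödel ¬ of 0 = 1 (operand is 0)
  (C → C): 0 ≤ 0, so result = 1
  (¬A → (C → C)): 1 ≤ 1, so result = 1
  (C → (¬A → (C → C))): 0 ≤ 1, so result = 1
  (¬B → (C → (¬A → (C → C)))): 1 ≤ 1, so result = 1
  (¬A → (¬B → (C → (¬A → (C → C))))): 1 ≤ 1, so result = 1
  (A → (¬A → (¬B → (C → (¬A → (C → C)))))): 0 ≤ 1, so result = 1
All 27 assignments give value 1 — the formula is a G_3-tautology.

1.00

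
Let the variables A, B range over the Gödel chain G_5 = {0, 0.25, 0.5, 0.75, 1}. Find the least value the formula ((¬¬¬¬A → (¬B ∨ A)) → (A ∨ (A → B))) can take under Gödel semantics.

The minimum is attained at A = 0.25, B = 0:
  ¬A: Gödel ¬ of 0.25 = 0 (operand ≠ 0)
  ¬¬A: Gödel ¬ of 0 = 1 (operand is 0)
  ¬¬¬A: Gödel ¬ of 1 = 0 (operand ≠ 0)
  ¬¬¬¬A: Gödel ¬ of 0 = 1 (operand is 0)
  ¬B: Gödel ¬ of 0 = 1 (operand is 0)
  (¬B ∨ A) = max(1, 0.25) = 1
  (¬¬¬¬A → (¬B ∨ A)): 1 ≤ 1, so result = 1
  (A → B): 0.25 > 0, so result = 0
  (A ∨ (A → B)) = max(0.25, 0) = 0.25
  ((¬¬¬¬A → (¬B ∨ A)) → (A ∨ (A → B))): 1 > 0.25, so result = 0.25
Checking all 25 assignments confirms none give a value below 0.25.

0.25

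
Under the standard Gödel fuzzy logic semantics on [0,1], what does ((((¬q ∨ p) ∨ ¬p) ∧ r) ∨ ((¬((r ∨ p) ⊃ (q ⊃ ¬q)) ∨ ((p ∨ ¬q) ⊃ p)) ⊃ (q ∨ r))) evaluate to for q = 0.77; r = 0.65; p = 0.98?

¬q: Gödel ¬ of 0.77 = 0 (operand ≠ 0)
(¬q ∨ p) = max(0, 0.98) = 0.98
¬p: Gödel ¬ of 0.98 = 0 (operand ≠ 0)
((¬q ∨ p) ∨ ¬p) = max(0.98, 0) = 0.98
(((¬q ∨ p) ∨ ¬p) ∧ r) = min(0.98, 0.65) = 0.65
(r ∨ p) = max(0.65, 0.98) = 0.98
¬q: Gödel ¬ of 0.77 = 0 (operand ≠ 0)
(q ⊃ ¬q): 0.77 > 0, so result = 0
((r ∨ p) ⊃ (q ⊃ ¬q)): 0.98 > 0, so result = 0
¬((r ∨ p) ⊃ (q ⊃ ¬q)): Gödel ¬ of 0 = 1 (operand is 0)
¬q: Gödel ¬ of 0.77 = 0 (operand ≠ 0)
(p ∨ ¬q) = max(0.98, 0) = 0.98
((p ∨ ¬q) ⊃ p): 0.98 ≤ 0.98, so result = 1
(¬((r ∨ p) ⊃ (q ⊃ ¬q)) ∨ ((p ∨ ¬q) ⊃ p)) = max(1, 1) = 1
(q ∨ r) = max(0.77, 0.65) = 0.77
((¬((r ∨ p) ⊃ (q ⊃ ¬q)) ∨ ((p ∨ ¬q) ⊃ p)) ⊃ (q ∨ r)): 1 > 0.77, so result = 0.77
((((¬q ∨ p) ∨ ¬p) ∧ r) ∨ ((¬((r ∨ p) ⊃ (q ⊃ ¬q)) ∨ ((p ∨ ¬q) ⊃ p)) ⊃ (q ∨ r))) = max(0.65, 0.77) = 0.77

0.77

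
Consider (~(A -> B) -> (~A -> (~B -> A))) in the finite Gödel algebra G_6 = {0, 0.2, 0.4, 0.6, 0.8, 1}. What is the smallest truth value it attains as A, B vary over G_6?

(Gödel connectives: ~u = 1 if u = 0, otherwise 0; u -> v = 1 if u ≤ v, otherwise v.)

Every assignment gives 1. For instance at A = 0, B = 0:
  (A -> B): 0 ≤ 0, so result = 1
  ~(A -> B): Gödel ¬ of 1 = 0 (operand ≠ 0)
  ~A: Gödel ¬ of 0 = 1 (operand is 0)
  ~B: Gödel ¬ of 0 = 1 (operand is 0)
  (~B -> A): 1 > 0, so result = 0
  (~A -> (~B -> A)): 1 > 0, so result = 0
  (~(A -> B) -> (~A -> (~B -> A))): 0 ≤ 0, so result = 1
All 36 assignments give value 1 — the formula is a G_6-tautology.

1.00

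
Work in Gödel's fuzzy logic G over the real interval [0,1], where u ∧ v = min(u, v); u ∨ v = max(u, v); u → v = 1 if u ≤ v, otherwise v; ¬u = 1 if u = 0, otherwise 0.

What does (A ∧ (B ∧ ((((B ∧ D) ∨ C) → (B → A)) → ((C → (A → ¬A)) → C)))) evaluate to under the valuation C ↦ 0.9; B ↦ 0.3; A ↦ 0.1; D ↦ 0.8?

0.10

(B ∧ D) = min(0.3, 0.8) = 0.3
((B ∧ D) ∨ C) = max(0.3, 0.9) = 0.9
(B → A): 0.3 > 0.1, so result = 0.1
(((B ∧ D) ∨ C) → (B → A)): 0.9 > 0.1, so result = 0.1
¬A: Gödel ¬ of 0.1 = 0 (operand ≠ 0)
(A → ¬A): 0.1 > 0, so result = 0
(C → (A → ¬A)): 0.9 > 0, so result = 0
((C → (A → ¬A)) → C): 0 ≤ 0.9, so result = 1
((((B ∧ D) ∨ C) → (B → A)) → ((C → (A → ¬A)) → C)): 0.1 ≤ 1, so result = 1
(B ∧ ((((B ∧ D) ∨ C) → (B → A)) → ((C → (A → ¬A)) → C))) = min(0.3, 1) = 0.3
(A ∧ (B ∧ ((((B ∧ D) ∨ C) → (B → A)) → ((C → (A → ¬A)) → C)))) = min(0.1, 0.3) = 0.1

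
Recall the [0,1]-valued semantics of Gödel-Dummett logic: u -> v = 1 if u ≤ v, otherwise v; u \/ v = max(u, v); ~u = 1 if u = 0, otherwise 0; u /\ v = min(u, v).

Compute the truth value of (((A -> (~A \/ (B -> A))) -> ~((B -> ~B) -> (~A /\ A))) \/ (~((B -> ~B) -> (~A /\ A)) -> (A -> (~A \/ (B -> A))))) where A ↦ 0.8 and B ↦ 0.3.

1.00

~A: Gödel ¬ of 0.8 = 0 (operand ≠ 0)
(B -> A): 0.3 ≤ 0.8, so result = 1
(~A \/ (B -> A)) = max(0, 1) = 1
(A -> (~A \/ (B -> A))): 0.8 ≤ 1, so result = 1
~B: Gödel ¬ of 0.3 = 0 (operand ≠ 0)
(B -> ~B): 0.3 > 0, so result = 0
~A: Gödel ¬ of 0.8 = 0 (operand ≠ 0)
(~A /\ A) = min(0, 0.8) = 0
((B -> ~B) -> (~A /\ A)): 0 ≤ 0, so result = 1
~((B -> ~B) -> (~A /\ A)): Gödel ¬ of 1 = 0 (operand ≠ 0)
((A -> (~A \/ (B -> A))) -> ~((B -> ~B) -> (~A /\ A))): 1 > 0, so result = 0
~B: Gödel ¬ of 0.3 = 0 (operand ≠ 0)
(B -> ~B): 0.3 > 0, so result = 0
~A: Gödel ¬ of 0.8 = 0 (operand ≠ 0)
(~A /\ A) = min(0, 0.8) = 0
((B -> ~B) -> (~A /\ A)): 0 ≤ 0, so result = 1
~((B -> ~B) -> (~A /\ A)): Gödel ¬ of 1 = 0 (operand ≠ 0)
~A: Gödel ¬ of 0.8 = 0 (operand ≠ 0)
(B -> A): 0.3 ≤ 0.8, so result = 1
(~A \/ (B -> A)) = max(0, 1) = 1
(A -> (~A \/ (B -> A))): 0.8 ≤ 1, so result = 1
(~((B -> ~B) -> (~A /\ A)) -> (A -> (~A \/ (B -> A)))): 0 ≤ 1, so result = 1
(((A -> (~A \/ (B -> A))) -> ~((B -> ~B) -> (~A /\ A))) \/ (~((B -> ~B) -> (~A /\ A)) -> (A -> (~A \/ (B -> A))))) = max(0, 1) = 1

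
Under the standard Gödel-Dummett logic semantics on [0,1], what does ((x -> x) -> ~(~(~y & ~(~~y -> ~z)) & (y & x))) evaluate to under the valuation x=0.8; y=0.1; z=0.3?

0.00

(x -> x): 0.8 ≤ 0.8, so result = 1
~y: Gödel ¬ of 0.1 = 0 (operand ≠ 0)
~y: Gödel ¬ of 0.1 = 0 (operand ≠ 0)
~~y: Gödel ¬ of 0 = 1 (operand is 0)
~z: Gödel ¬ of 0.3 = 0 (operand ≠ 0)
(~~y -> ~z): 1 > 0, so result = 0
~(~~y -> ~z): Gödel ¬ of 0 = 1 (operand is 0)
(~y & ~(~~y -> ~z)) = min(0, 1) = 0
~(~y & ~(~~y -> ~z)): Gödel ¬ of 0 = 1 (operand is 0)
(y & x) = min(0.1, 0.8) = 0.1
(~(~y & ~(~~y -> ~z)) & (y & x)) = min(1, 0.1) = 0.1
~(~(~y & ~(~~y -> ~z)) & (y & x)): Gödel ¬ of 0.1 = 0 (operand ≠ 0)
((x -> x) -> ~(~(~y & ~(~~y -> ~z)) & (y & x))): 1 > 0, so result = 0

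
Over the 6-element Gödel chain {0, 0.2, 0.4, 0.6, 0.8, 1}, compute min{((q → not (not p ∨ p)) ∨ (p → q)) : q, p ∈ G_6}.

0.20

The minimum is attained at q = 0.2, p = 0.4:
  not p: Gödel ¬ of 0.4 = 0 (operand ≠ 0)
  (not p ∨ p) = max(0, 0.4) = 0.4
  not (not p ∨ p): Gödel ¬ of 0.4 = 0 (operand ≠ 0)
  (q → not (not p ∨ p)): 0.2 > 0, so result = 0
  (p → q): 0.4 > 0.2, so result = 0.2
  ((q → not (not p ∨ p)) ∨ (p → q)) = max(0, 0.2) = 0.2
Checking all 36 assignments confirms none give a value below 0.20.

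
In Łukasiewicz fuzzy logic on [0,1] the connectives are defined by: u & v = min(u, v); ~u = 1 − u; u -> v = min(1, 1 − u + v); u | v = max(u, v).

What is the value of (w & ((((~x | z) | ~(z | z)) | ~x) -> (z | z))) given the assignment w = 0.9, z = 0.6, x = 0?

~x: Łukasiewicz ¬ gives 1 − 0 = 1
(~x | z) = max(1, 0.6) = 1
(z | z) = max(0.6, 0.6) = 0.6
~(z | z): Łukasiewicz ¬ gives 1 − 0.6 = 0.4
((~x | z) | ~(z | z)) = max(1, 0.4) = 1
~x: Łukasiewicz ¬ gives 1 − 0 = 1
(((~x | z) | ~(z | z)) | ~x) = max(1, 1) = 1
(z | z) = max(0.6, 0.6) = 0.6
((((~x | z) | ~(z | z)) | ~x) -> (z | z)): min(1, 1 − 1 + 0.6) = 0.6
(w & ((((~x | z) | ~(z | z)) | ~x) -> (z | z))) = min(0.9, 0.6) = 0.6

0.60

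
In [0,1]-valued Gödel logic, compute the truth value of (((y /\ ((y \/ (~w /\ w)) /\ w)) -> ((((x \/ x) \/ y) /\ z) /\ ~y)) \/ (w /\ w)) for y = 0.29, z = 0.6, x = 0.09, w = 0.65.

~w: Gödel ¬ of 0.65 = 0 (operand ≠ 0)
(~w /\ w) = min(0, 0.65) = 0
(y \/ (~w /\ w)) = max(0.29, 0) = 0.29
((y \/ (~w /\ w)) /\ w) = min(0.29, 0.65) = 0.29
(y /\ ((y \/ (~w /\ w)) /\ w)) = min(0.29, 0.29) = 0.29
(x \/ x) = max(0.09, 0.09) = 0.09
((x \/ x) \/ y) = max(0.09, 0.29) = 0.29
(((x \/ x) \/ y) /\ z) = min(0.29, 0.6) = 0.29
~y: Gödel ¬ of 0.29 = 0 (operand ≠ 0)
((((x \/ x) \/ y) /\ z) /\ ~y) = min(0.29, 0) = 0
((y /\ ((y \/ (~w /\ w)) /\ w)) -> ((((x \/ x) \/ y) /\ z) /\ ~y)): 0.29 > 0, so result = 0
(w /\ w) = min(0.65, 0.65) = 0.65
(((y /\ ((y \/ (~w /\ w)) /\ w)) -> ((((x \/ x) \/ y) /\ z) /\ ~y)) \/ (w /\ w)) = max(0, 0.65) = 0.65

0.65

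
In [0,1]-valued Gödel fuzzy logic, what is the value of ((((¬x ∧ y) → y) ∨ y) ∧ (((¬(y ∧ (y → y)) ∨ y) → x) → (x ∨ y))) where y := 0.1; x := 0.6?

0.60

¬x: Gödel ¬ of 0.6 = 0 (operand ≠ 0)
(¬x ∧ y) = min(0, 0.1) = 0
((¬x ∧ y) → y): 0 ≤ 0.1, so result = 1
(((¬x ∧ y) → y) ∨ y) = max(1, 0.1) = 1
(y → y): 0.1 ≤ 0.1, so result = 1
(y ∧ (y → y)) = min(0.1, 1) = 0.1
¬(y ∧ (y → y)): Gödel ¬ of 0.1 = 0 (operand ≠ 0)
(¬(y ∧ (y → y)) ∨ y) = max(0, 0.1) = 0.1
((¬(y ∧ (y → y)) ∨ y) → x): 0.1 ≤ 0.6, so result = 1
(x ∨ y) = max(0.6, 0.1) = 0.6
(((¬(y ∧ (y → y)) ∨ y) → x) → (x ∨ y)): 1 > 0.6, so result = 0.6
((((¬x ∧ y) → y) ∨ y) ∧ (((¬(y ∧ (y → y)) ∨ y) → x) → (x ∨ y))) = min(1, 0.6) = 0.6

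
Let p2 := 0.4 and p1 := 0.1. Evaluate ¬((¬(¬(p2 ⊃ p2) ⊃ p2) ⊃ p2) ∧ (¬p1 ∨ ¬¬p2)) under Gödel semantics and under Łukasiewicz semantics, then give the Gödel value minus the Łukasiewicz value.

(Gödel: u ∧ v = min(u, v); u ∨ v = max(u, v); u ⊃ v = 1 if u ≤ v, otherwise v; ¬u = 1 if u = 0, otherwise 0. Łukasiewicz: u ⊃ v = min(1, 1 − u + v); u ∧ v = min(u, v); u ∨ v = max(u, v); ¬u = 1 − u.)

-0.10

Gödel evaluation:
  (p2 ⊃ p2): 0.4 ≤ 0.4, so result = 1
  ¬(p2 ⊃ p2): Gödel ¬ of 1 = 0 (operand ≠ 0)
  (¬(p2 ⊃ p2) ⊃ p2): 0 ≤ 0.4, so result = 1
  ¬(¬(p2 ⊃ p2) ⊃ p2): Gödel ¬ of 1 = 0 (operand ≠ 0)
  (¬(¬(p2 ⊃ p2) ⊃ p2) ⊃ p2): 0 ≤ 0.4, so result = 1
  ¬p1: Gödel ¬ of 0.1 = 0 (operand ≠ 0)
  ¬p2: Gödel ¬ of 0.4 = 0 (operand ≠ 0)
  ¬¬p2: Gödel ¬ of 0 = 1 (operand is 0)
  (¬p1 ∨ ¬¬p2) = max(0, 1) = 1
  ((¬(¬(p2 ⊃ p2) ⊃ p2) ⊃ p2) ∧ (¬p1 ∨ ¬¬p2)) = min(1, 1) = 1
  ¬((¬(¬(p2 ⊃ p2) ⊃ p2) ⊃ p2) ∧ (¬p1 ∨ ¬¬p2)): Gödel ¬ of 1 = 0 (operand ≠ 0)
  Gödel value = 0
Łukasiewicz evaluation:
  (p2 ⊃ p2): min(1, 1 − 0.4 + 0.4) = 1
  ¬(p2 ⊃ p2): Łukasiewicz ¬ gives 1 − 1 = 0
  (¬(p2 ⊃ p2) ⊃ p2): min(1, 1 − 0 + 0.4) = 1
  ¬(¬(p2 ⊃ p2) ⊃ p2): Łukasiewicz ¬ gives 1 − 1 = 0
  (¬(¬(p2 ⊃ p2) ⊃ p2) ⊃ p2): min(1, 1 − 0 + 0.4) = 1
  ¬p1: Łukasiewicz ¬ gives 1 − 0.1 = 0.9
  ¬p2: Łukasiewicz ¬ gives 1 − 0.4 = 0.6
  ¬¬p2: Łukasiewicz ¬ gives 1 − 0.6 = 0.4
  (¬p1 ∨ ¬¬p2) = max(0.9, 0.4) = 0.9
  ((¬(¬(p2 ⊃ p2) ⊃ p2) ⊃ p2) ∧ (¬p1 ∨ ¬¬p2)) = min(1, 0.9) = 0.9
  ¬((¬(¬(p2 ⊃ p2) ⊃ p2) ⊃ p2) ∧ (¬p1 ∨ ¬¬p2)): Łukasiewicz ¬ gives 1 − 0.9 = 0.1
  Łukasiewicz value = 0.1
Difference: 0 − 0.1 = -0.10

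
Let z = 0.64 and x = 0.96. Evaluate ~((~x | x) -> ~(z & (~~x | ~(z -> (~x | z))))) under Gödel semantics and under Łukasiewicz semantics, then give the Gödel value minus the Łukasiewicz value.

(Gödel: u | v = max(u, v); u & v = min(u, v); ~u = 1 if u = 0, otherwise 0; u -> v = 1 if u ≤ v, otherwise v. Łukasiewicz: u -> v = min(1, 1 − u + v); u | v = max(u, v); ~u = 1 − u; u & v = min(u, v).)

0.40

Gödel evaluation:
  ~x: Gödel ¬ of 0.96 = 0 (operand ≠ 0)
  (~x | x) = max(0, 0.96) = 0.96
  ~x: Gödel ¬ of 0.96 = 0 (operand ≠ 0)
  ~~x: Gödel ¬ of 0 = 1 (operand is 0)
  ~x: Gödel ¬ of 0.96 = 0 (operand ≠ 0)
  (~x | z) = max(0, 0.64) = 0.64
  (z -> (~x | z)): 0.64 ≤ 0.64, so result = 1
  ~(z -> (~x | z)): Gödel ¬ of 1 = 0 (operand ≠ 0)
  (~~x | ~(z -> (~x | z))) = max(1, 0) = 1
  (z & (~~x | ~(z -> (~x | z)))) = min(0.64, 1) = 0.64
  ~(z & (~~x | ~(z -> (~x | z)))): Gödel ¬ of 0.64 = 0 (operand ≠ 0)
  ((~x | x) -> ~(z & (~~x | ~(z -> (~x | z))))): 0.96 > 0, so result = 0
  ~((~x | x) -> ~(z & (~~x | ~(z -> (~x | z))))): Gödel ¬ of 0 = 1 (operand is 0)
  Gödel value = 1
Łukasiewicz evaluation:
  ~x: Łukasiewicz ¬ gives 1 − 0.96 = 0.04
  (~x | x) = max(0.04, 0.96) = 0.96
  ~x: Łukasiewicz ¬ gives 1 − 0.96 = 0.04
  ~~x: Łukasiewicz ¬ gives 1 − 0.04 = 0.96
  ~x: Łukasiewicz ¬ gives 1 − 0.96 = 0.04
  (~x | z) = max(0.04, 0.64) = 0.64
  (z -> (~x | z)): min(1, 1 − 0.64 + 0.64) = 1
  ~(z -> (~x | z)): Łukasiewicz ¬ gives 1 − 1 = 0
  (~~x | ~(z -> (~x | z))) = max(0.96, 0) = 0.96
  (z & (~~x | ~(z -> (~x | z)))) = min(0.64, 0.96) = 0.64
  ~(z & (~~x | ~(z -> (~x | z)))): Łukasiewicz ¬ gives 1 − 0.64 = 0.36
  ((~x | x) -> ~(z & (~~x | ~(z -> (~x | z))))): min(1, 1 − 0.96 + 0.36) = 0.4
  ~((~x | x) -> ~(z & (~~x | ~(z -> (~x | z))))): Łukasiewicz ¬ gives 1 − 0.4 = 0.6
  Łukasiewicz value = 0.6
Difference: 1 − 0.6 = 0.40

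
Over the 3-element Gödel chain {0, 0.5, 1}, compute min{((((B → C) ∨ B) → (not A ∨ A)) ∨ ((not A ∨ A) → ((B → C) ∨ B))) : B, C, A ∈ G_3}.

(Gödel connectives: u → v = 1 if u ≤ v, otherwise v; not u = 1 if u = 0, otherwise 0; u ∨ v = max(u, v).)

1.00

Every assignment gives 1. For instance at B = 0, C = 0, A = 0:
  (B → C): 0 ≤ 0, so result = 1
  ((B → C) ∨ B) = max(1, 0) = 1
  not A: Gödel ¬ of 0 = 1 (operand is 0)
  (not A ∨ A) = max(1, 0) = 1
  (((B → C) ∨ B) → (not A ∨ A)): 1 ≤ 1, so result = 1
  not A: Gödel ¬ of 0 = 1 (operand is 0)
  (not A ∨ A) = max(1, 0) = 1
  (B → C): 0 ≤ 0, so result = 1
  ((B → C) ∨ B) = max(1, 0) = 1
  ((not A ∨ A) → ((B → C) ∨ B)): 1 ≤ 1, so result = 1
  ((((B → C) ∨ B) → (not A ∨ A)) ∨ ((not A ∨ A) → ((B → C) ∨ B))) = max(1, 1) = 1
All 27 assignments give value 1 — the formula is a G_3-tautology.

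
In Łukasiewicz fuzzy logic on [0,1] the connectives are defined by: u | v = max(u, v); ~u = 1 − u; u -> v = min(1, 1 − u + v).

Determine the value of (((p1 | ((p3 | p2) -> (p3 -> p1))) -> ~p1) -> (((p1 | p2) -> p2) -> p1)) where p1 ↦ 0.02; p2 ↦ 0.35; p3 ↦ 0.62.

0.02

(p3 | p2) = max(0.62, 0.35) = 0.62
(p3 -> p1): min(1, 1 − 0.62 + 0.02) = 0.4
((p3 | p2) -> (p3 -> p1)): min(1, 1 − 0.62 + 0.4) = 0.78
(p1 | ((p3 | p2) -> (p3 -> p1))) = max(0.02, 0.78) = 0.78
~p1: Łukasiewicz ¬ gives 1 − 0.02 = 0.98
((p1 | ((p3 | p2) -> (p3 -> p1))) -> ~p1): min(1, 1 − 0.78 + 0.98) = 1
(p1 | p2) = max(0.02, 0.35) = 0.35
((p1 | p2) -> p2): min(1, 1 − 0.35 + 0.35) = 1
(((p1 | p2) -> p2) -> p1): min(1, 1 − 1 + 0.02) = 0.02
(((p1 | ((p3 | p2) -> (p3 -> p1))) -> ~p1) -> (((p1 | p2) -> p2) -> p1)): min(1, 1 − 1 + 0.02) = 0.02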